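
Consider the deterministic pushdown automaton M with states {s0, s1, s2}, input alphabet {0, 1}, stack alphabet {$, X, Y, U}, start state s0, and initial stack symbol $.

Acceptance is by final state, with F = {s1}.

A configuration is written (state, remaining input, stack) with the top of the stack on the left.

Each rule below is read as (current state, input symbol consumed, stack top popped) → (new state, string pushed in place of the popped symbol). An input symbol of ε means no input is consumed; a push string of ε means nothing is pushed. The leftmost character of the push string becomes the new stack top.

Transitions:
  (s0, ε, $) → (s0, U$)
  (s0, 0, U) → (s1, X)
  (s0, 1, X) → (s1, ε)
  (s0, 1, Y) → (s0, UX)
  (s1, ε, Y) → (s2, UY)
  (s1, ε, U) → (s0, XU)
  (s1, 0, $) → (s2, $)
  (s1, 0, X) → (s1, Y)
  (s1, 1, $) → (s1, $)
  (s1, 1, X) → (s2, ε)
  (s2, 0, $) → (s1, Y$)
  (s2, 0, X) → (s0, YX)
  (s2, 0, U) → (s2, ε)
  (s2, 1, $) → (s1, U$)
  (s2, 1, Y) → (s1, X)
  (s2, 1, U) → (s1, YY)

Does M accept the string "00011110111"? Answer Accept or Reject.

(s0, 00011110111, $)
  ε-move, top $: go to s0, push U$ → (s0, 00011110111, U$)
  read 0, top U: go to s1, push X → (s1, 0011110111, X$)
  read 0, top X: go to s1, push Y → (s1, 011110111, Y$)
  ε-move, top Y: go to s2, push UY → (s2, 011110111, UY$)
  read 0, top U: go to s2, push ε → (s2, 11110111, Y$)
  read 1, top Y: go to s1, push X → (s1, 1110111, X$)
  read 1, top X: go to s2, push ε → (s2, 110111, $)
  read 1, top $: go to s1, push U$ → (s1, 10111, U$)
  ε-move, top U: go to s0, push XU → (s0, 10111, XU$)
  read 1, top X: go to s1, push ε → (s1, 0111, U$)
  ε-move, top U: go to s0, push XU → (s0, 0111, XU$)
No transition applies at (s0, 0111, XU$); input not fully consumed.

Reject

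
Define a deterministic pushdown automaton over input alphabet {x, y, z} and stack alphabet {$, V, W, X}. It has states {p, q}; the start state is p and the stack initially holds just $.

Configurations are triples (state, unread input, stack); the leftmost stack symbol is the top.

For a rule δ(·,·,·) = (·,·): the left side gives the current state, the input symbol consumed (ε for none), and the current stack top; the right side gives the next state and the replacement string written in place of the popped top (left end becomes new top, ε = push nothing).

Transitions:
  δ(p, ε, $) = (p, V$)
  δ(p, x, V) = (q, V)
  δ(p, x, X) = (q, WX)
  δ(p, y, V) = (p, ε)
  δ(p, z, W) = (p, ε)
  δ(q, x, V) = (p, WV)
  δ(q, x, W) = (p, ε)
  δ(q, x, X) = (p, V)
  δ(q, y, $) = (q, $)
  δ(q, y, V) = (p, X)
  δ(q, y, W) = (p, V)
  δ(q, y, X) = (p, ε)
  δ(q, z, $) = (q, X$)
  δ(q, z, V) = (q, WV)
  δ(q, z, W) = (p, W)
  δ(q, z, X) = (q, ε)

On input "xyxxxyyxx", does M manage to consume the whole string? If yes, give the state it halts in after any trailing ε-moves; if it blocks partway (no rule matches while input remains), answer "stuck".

(p, xyxxxyyxx, $)
  ε-move, top $: go to p, push V$ → (p, xyxxxyyxx, V$)
  read x, top V: go to q, push V → (q, yxxxyyxx, V$)
  read y, top V: go to p, push X → (p, xxxyyxx, X$)
  read x, top X: go to q, push WX → (q, xxyyxx, WX$)
  read x, top W: go to p, push ε → (p, xyyxx, X$)
  read x, top X: go to q, push WX → (q, yyxx, WX$)
  read y, top W: go to p, push V → (p, yxx, VX$)
  read y, top V: go to p, push ε → (p, xx, X$)
  read x, top X: go to q, push WX → (q, x, WX$)
  read x, top W: go to p, push ε → (p, ε, X$)
All input consumed; M is in state p.

p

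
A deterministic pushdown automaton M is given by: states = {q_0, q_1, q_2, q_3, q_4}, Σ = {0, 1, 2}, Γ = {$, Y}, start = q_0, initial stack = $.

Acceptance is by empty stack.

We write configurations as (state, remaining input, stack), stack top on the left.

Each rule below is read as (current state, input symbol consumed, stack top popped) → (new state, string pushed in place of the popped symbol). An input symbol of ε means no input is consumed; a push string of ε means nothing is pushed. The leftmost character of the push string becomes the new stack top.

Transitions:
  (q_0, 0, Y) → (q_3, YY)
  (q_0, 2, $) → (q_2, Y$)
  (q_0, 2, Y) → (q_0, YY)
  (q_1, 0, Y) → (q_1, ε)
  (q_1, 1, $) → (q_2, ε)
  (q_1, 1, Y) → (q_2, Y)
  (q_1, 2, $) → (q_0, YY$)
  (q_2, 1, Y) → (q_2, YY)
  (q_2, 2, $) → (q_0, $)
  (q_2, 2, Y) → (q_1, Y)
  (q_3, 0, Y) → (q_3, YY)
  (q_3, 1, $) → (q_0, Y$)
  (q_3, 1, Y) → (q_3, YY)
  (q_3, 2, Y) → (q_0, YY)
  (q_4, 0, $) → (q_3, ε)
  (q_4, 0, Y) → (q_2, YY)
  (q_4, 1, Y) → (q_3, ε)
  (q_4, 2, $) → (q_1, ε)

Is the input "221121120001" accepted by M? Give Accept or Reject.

(q_0, 221121120001, $)
  read 2, top $: go to q_2, push Y$ → (q_2, 21121120001, Y$)
  read 2, top Y: go to q_1, push Y → (q_1, 1121120001, Y$)
  read 1, top Y: go to q_2, push Y → (q_2, 121120001, Y$)
  read 1, top Y: go to q_2, push YY → (q_2, 21120001, YY$)
  read 2, top Y: go to q_1, push Y → (q_1, 1120001, YY$)
  read 1, top Y: go to q_2, push Y → (q_2, 120001, YY$)
  read 1, top Y: go to q_2, push YY → (q_2, 20001, YYY$)
  read 2, top Y: go to q_1, push Y → (q_1, 0001, YYY$)
  read 0, top Y: go to q_1, push ε → (q_1, 001, YY$)
  read 0, top Y: go to q_1, push ε → (q_1, 01, Y$)
  read 0, top Y: go to q_1, push ε → (q_1, 1, $)
  read 1, top $: go to q_2, push ε → (q_2, ε, ε)
All input consumed and the stack is empty.

Accept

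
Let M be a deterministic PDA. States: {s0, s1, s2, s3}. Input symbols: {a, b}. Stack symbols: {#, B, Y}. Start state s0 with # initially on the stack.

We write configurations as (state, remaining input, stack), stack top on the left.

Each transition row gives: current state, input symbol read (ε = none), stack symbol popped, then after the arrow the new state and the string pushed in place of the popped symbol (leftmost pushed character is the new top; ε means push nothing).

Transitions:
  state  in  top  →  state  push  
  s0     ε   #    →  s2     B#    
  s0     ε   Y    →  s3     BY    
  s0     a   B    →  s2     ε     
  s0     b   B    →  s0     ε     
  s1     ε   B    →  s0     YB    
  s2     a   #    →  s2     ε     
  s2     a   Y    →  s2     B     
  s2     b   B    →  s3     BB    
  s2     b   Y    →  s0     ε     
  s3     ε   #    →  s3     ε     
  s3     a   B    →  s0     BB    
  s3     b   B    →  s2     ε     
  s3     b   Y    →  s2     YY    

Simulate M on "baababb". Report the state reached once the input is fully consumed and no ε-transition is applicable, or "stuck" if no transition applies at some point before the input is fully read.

(s0, baababb, #)
  ε-move, top #: go to s2, push B# → (s2, baababb, B#)
  read b, top B: go to s3, push BB → (s3, aababb, BB#)
  read a, top B: go to s0, push BB → (s0, ababb, BBB#)
  read a, top B: go to s2, push ε → (s2, babb, BB#)
  read b, top B: go to s3, push BB → (s3, abb, BBB#)
  read a, top B: go to s0, push BB → (s0, bb, BBBB#)
  read b, top B: go to s0, push ε → (s0, b, BBB#)
  read b, top B: go to s0, push ε → (s0, ε, BB#)
All input consumed; M is in state s0.

s0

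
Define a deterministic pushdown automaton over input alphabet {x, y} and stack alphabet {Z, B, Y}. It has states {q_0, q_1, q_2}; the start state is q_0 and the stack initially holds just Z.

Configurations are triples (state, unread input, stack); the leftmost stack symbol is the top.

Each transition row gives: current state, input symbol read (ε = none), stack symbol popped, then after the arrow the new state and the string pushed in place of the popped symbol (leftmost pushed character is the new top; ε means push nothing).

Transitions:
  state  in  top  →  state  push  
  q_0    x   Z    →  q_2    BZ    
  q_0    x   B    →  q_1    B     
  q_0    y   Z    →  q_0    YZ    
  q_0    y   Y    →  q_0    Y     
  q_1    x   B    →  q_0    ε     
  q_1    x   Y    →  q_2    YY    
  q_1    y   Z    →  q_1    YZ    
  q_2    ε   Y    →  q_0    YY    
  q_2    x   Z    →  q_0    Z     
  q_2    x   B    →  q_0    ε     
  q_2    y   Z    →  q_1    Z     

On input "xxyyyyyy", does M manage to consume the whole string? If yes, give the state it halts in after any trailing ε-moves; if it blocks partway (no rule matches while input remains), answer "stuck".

q_0

(q_0, xxyyyyyy, Z)
  read x, top Z: go to q_2, push BZ → (q_2, xyyyyyy, BZ)
  read x, top B: go to q_0, push ε → (q_0, yyyyyy, Z)
  read y, top Z: go to q_0, push YZ → (q_0, yyyyy, YZ)
  read y, top Y: go to q_0, push Y → (q_0, yyyy, YZ)
  read y, top Y: go to q_0, push Y → (q_0, yyy, YZ)
  read y, top Y: go to q_0, push Y → (q_0, yy, YZ)
  read y, top Y: go to q_0, push Y → (q_0, y, YZ)
  read y, top Y: go to q_0, push Y → (q_0, ε, YZ)
All input consumed; M is in state q_0.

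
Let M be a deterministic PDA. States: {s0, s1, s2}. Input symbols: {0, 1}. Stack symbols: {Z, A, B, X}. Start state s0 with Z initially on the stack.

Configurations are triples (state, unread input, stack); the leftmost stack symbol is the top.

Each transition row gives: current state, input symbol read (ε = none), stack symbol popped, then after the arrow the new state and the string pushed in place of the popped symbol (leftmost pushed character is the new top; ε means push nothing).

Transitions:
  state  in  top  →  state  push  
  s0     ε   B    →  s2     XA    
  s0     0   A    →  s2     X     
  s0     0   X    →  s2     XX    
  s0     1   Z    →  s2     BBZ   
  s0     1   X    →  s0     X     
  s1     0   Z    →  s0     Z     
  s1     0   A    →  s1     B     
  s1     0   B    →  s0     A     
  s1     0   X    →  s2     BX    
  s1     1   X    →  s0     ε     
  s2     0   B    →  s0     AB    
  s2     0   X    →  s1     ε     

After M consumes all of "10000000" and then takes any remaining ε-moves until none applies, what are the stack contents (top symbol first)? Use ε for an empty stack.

AZ

(s0, 10000000, Z)
  read 1, top Z: go to s2, push BBZ → (s2, 0000000, BBZ)
  read 0, top B: go to s0, push AB → (s0, 000000, ABBZ)
  read 0, top A: go to s2, push X → (s2, 00000, XBBZ)
  read 0, top X: go to s1, push ε → (s1, 0000, BBZ)
  read 0, top B: go to s0, push A → (s0, 000, ABZ)
  read 0, top A: go to s2, push X → (s2, 00, XBZ)
  read 0, top X: go to s1, push ε → (s1, 0, BZ)
  read 0, top B: go to s0, push A → (s0, ε, AZ)
All input consumed in state s0 with stack AZ.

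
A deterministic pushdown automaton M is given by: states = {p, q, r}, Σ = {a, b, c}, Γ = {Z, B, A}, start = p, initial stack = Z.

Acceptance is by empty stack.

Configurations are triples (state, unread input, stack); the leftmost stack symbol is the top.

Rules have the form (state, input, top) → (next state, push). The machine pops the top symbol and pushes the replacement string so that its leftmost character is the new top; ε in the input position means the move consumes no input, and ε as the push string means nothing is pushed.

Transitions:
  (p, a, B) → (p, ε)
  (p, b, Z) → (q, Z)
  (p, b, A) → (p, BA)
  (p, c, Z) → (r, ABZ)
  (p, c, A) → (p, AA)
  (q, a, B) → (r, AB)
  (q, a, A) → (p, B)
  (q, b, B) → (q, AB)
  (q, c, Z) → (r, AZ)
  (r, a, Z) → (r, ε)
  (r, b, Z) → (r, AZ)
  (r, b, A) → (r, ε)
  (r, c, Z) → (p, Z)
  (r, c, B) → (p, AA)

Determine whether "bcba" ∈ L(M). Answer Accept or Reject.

Accept

(p, bcba, Z)
  read b, top Z: go to q, push Z → (q, cba, Z)
  read c, top Z: go to r, push AZ → (r, ba, AZ)
  read b, top A: go to r, push ε → (r, a, Z)
  read a, top Z: go to r, push ε → (r, ε, ε)
All input consumed and the stack is empty.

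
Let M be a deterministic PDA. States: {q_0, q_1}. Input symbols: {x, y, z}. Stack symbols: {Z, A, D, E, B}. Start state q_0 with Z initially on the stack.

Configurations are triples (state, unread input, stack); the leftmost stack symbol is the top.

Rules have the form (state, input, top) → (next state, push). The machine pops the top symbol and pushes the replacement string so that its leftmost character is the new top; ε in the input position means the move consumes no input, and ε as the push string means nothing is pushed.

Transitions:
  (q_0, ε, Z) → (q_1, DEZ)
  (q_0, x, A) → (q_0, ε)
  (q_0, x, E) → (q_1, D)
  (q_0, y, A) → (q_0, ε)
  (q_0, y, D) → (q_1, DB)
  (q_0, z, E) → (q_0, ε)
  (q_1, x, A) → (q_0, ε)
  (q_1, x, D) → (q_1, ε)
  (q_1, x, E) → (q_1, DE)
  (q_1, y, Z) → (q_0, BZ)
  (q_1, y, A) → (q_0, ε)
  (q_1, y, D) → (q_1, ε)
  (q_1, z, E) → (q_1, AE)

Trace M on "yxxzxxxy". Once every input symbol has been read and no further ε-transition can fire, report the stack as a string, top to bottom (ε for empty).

(q_0, yxxzxxxy, Z)
  ε-move, top Z: go to q_1, push DEZ → (q_1, yxxzxxxy, DEZ)
  read y, top D: go to q_1, push ε → (q_1, xxzxxxy, EZ)
  read x, top E: go to q_1, push DE → (q_1, xzxxxy, DEZ)
  read x, top D: go to q_1, push ε → (q_1, zxxxy, EZ)
  read z, top E: go to q_1, push AE → (q_1, xxxy, AEZ)
  read x, top A: go to q_0, push ε → (q_0, xxy, EZ)
  read x, top E: go to q_1, push D → (q_1, xy, DZ)
  read x, top D: go to q_1, push ε → (q_1, y, Z)
  read y, top Z: go to q_0, push BZ → (q_0, ε, BZ)
All input consumed in state q_0 with stack BZ.

BZ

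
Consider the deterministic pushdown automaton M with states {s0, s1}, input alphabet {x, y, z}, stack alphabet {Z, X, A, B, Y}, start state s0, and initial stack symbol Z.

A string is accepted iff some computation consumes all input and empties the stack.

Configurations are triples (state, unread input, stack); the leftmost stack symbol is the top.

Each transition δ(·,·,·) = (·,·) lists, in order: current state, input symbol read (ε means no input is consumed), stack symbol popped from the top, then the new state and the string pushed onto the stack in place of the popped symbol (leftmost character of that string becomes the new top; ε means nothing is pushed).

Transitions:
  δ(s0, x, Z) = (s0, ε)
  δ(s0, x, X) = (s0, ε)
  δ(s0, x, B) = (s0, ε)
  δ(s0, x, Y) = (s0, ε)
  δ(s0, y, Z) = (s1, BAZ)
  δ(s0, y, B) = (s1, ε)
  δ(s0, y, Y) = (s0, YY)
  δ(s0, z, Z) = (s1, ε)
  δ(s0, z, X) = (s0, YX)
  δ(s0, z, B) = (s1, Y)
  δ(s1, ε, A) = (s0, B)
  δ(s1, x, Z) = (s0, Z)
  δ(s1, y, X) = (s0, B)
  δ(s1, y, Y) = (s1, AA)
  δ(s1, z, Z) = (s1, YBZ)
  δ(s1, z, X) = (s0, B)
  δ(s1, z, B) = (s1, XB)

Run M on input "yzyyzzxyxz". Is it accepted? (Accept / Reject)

Accept

(s0, yzyyzzxyxz, Z)
  read y, top Z: go to s1, push BAZ → (s1, zyyzzxyxz, BAZ)
  read z, top B: go to s1, push XB → (s1, yyzzxyxz, XBAZ)
  read y, top X: go to s0, push B → (s0, yzzxyxz, BBAZ)
  read y, top B: go to s1, push ε → (s1, zzxyxz, BAZ)
  read z, top B: go to s1, push XB → (s1, zxyxz, XBAZ)
  read z, top X: go to s0, push B → (s0, xyxz, BBAZ)
  read x, top B: go to s0, push ε → (s0, yxz, BAZ)
  read y, top B: go to s1, push ε → (s1, xz, AZ)
  ε-move, top A: go to s0, push B → (s0, xz, BZ)
  read x, top B: go to s0, push ε → (s0, z, Z)
  read z, top Z: go to s1, push ε → (s1, ε, ε)
All input consumed and the stack is empty.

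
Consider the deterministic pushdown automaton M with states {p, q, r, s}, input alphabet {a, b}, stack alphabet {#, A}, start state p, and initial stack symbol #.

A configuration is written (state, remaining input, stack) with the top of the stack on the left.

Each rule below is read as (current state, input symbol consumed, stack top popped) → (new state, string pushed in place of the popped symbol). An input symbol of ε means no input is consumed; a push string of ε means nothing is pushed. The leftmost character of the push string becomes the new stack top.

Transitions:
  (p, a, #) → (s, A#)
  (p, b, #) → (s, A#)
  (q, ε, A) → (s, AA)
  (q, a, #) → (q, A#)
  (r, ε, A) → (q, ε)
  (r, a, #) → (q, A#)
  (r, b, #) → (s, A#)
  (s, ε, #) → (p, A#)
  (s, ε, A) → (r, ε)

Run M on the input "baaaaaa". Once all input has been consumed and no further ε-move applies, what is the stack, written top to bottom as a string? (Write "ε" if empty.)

#

(p, baaaaaa, #)
  read b, top #: go to s, push A# → (s, aaaaaa, A#)
  ε-move, top A: go to r, push ε → (r, aaaaaa, #)
  read a, top #: go to q, push A# → (q, aaaaa, A#)
  ε-move, top A: go to s, push AA → (s, aaaaa, AA#)
  ε-move, top A: go to r, push ε → (r, aaaaa, A#)
  ε-move, top A: go to q, push ε → (q, aaaaa, #)
  read a, top #: go to q, push A# → (q, aaaa, A#)
  ε-move, top A: go to s, push AA → (s, aaaa, AA#)
  ε-move, top A: go to r, push ε → (r, aaaa, A#)
  ε-move, top A: go to q, push ε → (q, aaaa, #)
  read a, top #: go to q, push A# → (q, aaa, A#)
  ε-move, top A: go to s, push AA → (s, aaa, AA#)
  ε-move, top A: go to r, push ε → (r, aaa, A#)
  ε-move, top A: go to q, push ε → (q, aaa, #)
  read a, top #: go to q, push A# → (q, aa, A#)
  ε-move, top A: go to s, push AA → (s, aa, AA#)
  ε-move, top A: go to r, push ε → (r, aa, A#)
  ε-move, top A: go to q, push ε → (q, aa, #)
  read a, top #: go to q, push A# → (q, a, A#)
  ε-move, top A: go to s, push AA → (s, a, AA#)
  ε-move, top A: go to r, push ε → (r, a, A#)
  ε-move, top A: go to q, push ε → (q, a, #)
  read a, top #: go to q, push A# → (q, ε, A#)
  ε-move, top A: go to s, push AA → (s, ε, AA#)
  ε-move, top A: go to r, push ε → (r, ε, A#)
  ε-move, top A: go to q, push ε → (q, ε, #)
All input consumed in state q with stack #.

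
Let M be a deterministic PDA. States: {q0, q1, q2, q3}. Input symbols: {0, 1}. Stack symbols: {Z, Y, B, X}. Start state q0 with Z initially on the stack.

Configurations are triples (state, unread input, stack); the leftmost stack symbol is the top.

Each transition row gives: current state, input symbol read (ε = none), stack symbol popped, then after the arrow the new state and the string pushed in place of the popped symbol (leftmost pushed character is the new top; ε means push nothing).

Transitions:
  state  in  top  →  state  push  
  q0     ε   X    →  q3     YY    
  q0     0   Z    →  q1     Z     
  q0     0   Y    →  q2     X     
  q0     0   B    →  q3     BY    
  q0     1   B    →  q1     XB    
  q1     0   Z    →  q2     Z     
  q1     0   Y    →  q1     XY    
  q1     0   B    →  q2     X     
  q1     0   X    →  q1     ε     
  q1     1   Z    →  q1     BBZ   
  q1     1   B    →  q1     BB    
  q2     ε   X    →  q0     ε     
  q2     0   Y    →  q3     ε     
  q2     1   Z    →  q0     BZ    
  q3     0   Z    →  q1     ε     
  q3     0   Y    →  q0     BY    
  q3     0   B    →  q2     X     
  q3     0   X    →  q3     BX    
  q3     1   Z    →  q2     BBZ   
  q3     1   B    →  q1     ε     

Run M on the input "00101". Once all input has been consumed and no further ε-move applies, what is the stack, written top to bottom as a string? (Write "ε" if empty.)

(q0, 00101, Z)
  read 0, top Z: go to q1, push Z → (q1, 0101, Z)
  read 0, top Z: go to q2, push Z → (q2, 101, Z)
  read 1, top Z: go to q0, push BZ → (q0, 01, BZ)
  read 0, top B: go to q3, push BY → (q3, 1, BYZ)
  read 1, top B: go to q1, push ε → (q1, ε, YZ)
All input consumed in state q1 with stack YZ.

YZ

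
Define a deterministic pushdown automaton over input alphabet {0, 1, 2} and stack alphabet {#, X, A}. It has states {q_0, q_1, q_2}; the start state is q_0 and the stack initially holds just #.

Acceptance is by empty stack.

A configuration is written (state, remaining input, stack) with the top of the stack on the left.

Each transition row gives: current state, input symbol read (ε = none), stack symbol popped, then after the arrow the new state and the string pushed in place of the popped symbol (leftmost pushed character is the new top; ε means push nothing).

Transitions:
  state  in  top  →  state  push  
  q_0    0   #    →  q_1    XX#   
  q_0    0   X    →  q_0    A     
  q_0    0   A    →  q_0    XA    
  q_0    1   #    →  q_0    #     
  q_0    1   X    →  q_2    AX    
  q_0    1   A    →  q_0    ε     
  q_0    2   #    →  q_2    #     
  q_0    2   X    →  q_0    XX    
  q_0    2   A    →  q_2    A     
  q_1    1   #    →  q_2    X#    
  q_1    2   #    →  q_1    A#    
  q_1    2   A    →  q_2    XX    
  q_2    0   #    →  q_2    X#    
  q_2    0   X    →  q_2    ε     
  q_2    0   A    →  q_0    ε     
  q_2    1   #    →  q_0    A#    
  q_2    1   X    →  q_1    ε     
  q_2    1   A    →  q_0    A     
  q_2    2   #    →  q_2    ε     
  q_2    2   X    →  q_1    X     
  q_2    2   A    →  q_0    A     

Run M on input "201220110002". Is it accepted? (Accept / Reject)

Accept

(q_0, 201220110002, #)
  read 2, top #: go to q_2, push # → (q_2, 01220110002, #)
  read 0, top #: go to q_2, push X# → (q_2, 1220110002, X#)
  read 1, top X: go to q_1, push ε → (q_1, 220110002, #)
  read 2, top #: go to q_1, push A# → (q_1, 20110002, A#)
  read 2, top A: go to q_2, push XX → (q_2, 0110002, XX#)
  read 0, top X: go to q_2, push ε → (q_2, 110002, X#)
  read 1, top X: go to q_1, push ε → (q_1, 10002, #)
  read 1, top #: go to q_2, push X# → (q_2, 0002, X#)
  read 0, top X: go to q_2, push ε → (q_2, 002, #)
  read 0, top #: go to q_2, push X# → (q_2, 02, X#)
  read 0, top X: go to q_2, push ε → (q_2, 2, #)
  read 2, top #: go to q_2, push ε → (q_2, ε, ε)
All input consumed and the stack is empty.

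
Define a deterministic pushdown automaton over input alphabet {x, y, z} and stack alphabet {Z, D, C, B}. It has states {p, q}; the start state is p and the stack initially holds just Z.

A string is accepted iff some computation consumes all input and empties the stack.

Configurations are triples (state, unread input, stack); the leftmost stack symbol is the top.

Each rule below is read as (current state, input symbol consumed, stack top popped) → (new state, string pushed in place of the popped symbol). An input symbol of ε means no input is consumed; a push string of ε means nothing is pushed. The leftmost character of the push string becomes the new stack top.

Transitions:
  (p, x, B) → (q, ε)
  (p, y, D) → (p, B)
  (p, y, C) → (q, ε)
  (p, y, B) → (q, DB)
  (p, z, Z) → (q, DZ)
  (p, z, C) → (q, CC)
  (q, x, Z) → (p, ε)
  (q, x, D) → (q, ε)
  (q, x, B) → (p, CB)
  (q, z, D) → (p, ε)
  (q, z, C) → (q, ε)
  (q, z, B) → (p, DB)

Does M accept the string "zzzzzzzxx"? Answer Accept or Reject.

(p, zzzzzzzxx, Z)
  read z, top Z: go to q, push DZ → (q, zzzzzzxx, DZ)
  read z, top D: go to p, push ε → (p, zzzzzxx, Z)
  read z, top Z: go to q, push DZ → (q, zzzzxx, DZ)
  read z, top D: go to p, push ε → (p, zzzxx, Z)
  read z, top Z: go to q, push DZ → (q, zzxx, DZ)
  read z, top D: go to p, push ε → (p, zxx, Z)
  read z, top Z: go to q, push DZ → (q, xx, DZ)
  read x, top D: go to q, push ε → (q, x, Z)
  read x, top Z: go to p, push ε → (p, ε, ε)
All input consumed and the stack is empty.

Accept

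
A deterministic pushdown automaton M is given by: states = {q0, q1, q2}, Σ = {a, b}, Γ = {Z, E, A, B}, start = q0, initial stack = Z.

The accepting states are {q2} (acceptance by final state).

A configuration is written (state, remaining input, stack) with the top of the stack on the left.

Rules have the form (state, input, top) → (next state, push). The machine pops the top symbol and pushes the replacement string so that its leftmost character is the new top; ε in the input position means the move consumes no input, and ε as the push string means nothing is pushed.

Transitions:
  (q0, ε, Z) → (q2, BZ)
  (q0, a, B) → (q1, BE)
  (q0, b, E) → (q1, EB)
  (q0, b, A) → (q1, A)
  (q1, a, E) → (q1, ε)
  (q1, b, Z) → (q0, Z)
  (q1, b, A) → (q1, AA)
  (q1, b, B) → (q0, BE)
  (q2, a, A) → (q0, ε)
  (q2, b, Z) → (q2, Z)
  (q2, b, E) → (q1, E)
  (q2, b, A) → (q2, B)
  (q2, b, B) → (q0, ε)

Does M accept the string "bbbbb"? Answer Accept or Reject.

Accept

(q0, bbbbb, Z)
  ε-move, top Z: go to q2, push BZ → (q2, bbbbb, BZ)
  read b, top B: go to q0, push ε → (q0, bbbb, Z)
  ε-move, top Z: go to q2, push BZ → (q2, bbbb, BZ)
  read b, top B: go to q0, push ε → (q0, bbb, Z)
  ε-move, top Z: go to q2, push BZ → (q2, bbb, BZ)
  read b, top B: go to q0, push ε → (q0, bb, Z)
  ε-move, top Z: go to q2, push BZ → (q2, bb, BZ)
  read b, top B: go to q0, push ε → (q0, b, Z)
  ε-move, top Z: go to q2, push BZ → (q2, b, BZ)
  read b, top B: go to q0, push ε → (q0, ε, Z)
  ε-move, top Z: go to q2, push BZ → (q2, ε, BZ)
All input consumed; state q2 ∈ F.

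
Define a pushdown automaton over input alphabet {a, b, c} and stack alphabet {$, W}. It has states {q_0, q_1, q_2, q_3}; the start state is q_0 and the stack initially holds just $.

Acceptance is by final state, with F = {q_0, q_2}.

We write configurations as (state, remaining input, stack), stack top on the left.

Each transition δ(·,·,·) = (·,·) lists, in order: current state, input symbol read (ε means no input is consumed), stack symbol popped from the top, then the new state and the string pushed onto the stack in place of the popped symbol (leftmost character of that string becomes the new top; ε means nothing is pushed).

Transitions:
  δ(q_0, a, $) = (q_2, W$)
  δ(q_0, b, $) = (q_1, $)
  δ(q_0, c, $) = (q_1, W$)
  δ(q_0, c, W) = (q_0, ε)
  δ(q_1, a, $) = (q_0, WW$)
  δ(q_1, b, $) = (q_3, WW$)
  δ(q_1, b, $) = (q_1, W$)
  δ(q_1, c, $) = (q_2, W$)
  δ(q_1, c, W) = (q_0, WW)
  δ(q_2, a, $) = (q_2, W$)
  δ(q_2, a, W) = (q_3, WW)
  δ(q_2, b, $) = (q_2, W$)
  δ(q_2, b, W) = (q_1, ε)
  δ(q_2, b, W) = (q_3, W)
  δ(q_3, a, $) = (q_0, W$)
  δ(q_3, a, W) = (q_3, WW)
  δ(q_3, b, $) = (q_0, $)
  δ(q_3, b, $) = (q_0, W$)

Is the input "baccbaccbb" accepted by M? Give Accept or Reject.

Reject

No computation consumes all input and reaches a final state.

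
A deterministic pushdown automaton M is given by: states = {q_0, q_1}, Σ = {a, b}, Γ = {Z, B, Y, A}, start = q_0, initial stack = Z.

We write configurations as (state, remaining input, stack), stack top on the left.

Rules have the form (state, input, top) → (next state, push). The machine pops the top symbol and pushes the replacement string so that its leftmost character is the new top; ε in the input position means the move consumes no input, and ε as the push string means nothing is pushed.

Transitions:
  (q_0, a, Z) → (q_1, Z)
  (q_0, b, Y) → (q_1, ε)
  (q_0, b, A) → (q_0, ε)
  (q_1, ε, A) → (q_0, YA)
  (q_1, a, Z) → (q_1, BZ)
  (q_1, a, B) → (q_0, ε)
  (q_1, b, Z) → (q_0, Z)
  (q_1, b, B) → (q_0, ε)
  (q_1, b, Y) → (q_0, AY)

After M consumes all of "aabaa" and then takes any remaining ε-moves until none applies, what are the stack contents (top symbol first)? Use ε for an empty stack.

BZ

(q_0, aabaa, Z)
  read a, top Z: go to q_1, push Z → (q_1, abaa, Z)
  read a, top Z: go to q_1, push BZ → (q_1, baa, BZ)
  read b, top B: go to q_0, push ε → (q_0, aa, Z)
  read a, top Z: go to q_1, push Z → (q_1, a, Z)
  read a, top Z: go to q_1, push BZ → (q_1, ε, BZ)
All input consumed in state q_1 with stack BZ.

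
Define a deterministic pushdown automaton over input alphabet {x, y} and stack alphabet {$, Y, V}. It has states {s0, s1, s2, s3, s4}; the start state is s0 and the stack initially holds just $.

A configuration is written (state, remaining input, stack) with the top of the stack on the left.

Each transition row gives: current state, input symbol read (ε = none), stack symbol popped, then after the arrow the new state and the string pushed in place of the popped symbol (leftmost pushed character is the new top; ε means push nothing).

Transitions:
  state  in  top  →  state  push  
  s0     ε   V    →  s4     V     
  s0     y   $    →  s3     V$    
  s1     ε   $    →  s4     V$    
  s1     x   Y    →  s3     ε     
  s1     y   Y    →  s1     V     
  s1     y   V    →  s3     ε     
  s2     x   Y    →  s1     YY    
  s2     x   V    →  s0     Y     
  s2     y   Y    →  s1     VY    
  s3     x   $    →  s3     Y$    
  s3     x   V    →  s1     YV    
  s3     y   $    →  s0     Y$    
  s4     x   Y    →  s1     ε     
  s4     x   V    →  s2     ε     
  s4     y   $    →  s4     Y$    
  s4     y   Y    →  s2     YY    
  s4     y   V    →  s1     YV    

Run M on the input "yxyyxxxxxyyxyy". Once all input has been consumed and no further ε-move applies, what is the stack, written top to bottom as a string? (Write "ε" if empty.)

(s0, yxyyxxxxxyyxyy, $)
  read y, top $: go to s3, push V$ → (s3, xyyxxxxxyyxyy, V$)
  read x, top V: go to s1, push YV → (s1, yyxxxxxyyxyy, YV$)
  read y, top Y: go to s1, push V → (s1, yxxxxxyyxyy, VV$)
  read y, top V: go to s3, push ε → (s3, xxxxxyyxyy, V$)
  read x, top V: go to s1, push YV → (s1, xxxxyyxyy, YV$)
  read x, top Y: go to s3, push ε → (s3, xxxyyxyy, V$)
  read x, top V: go to s1, push YV → (s1, xxyyxyy, YV$)
  read x, top Y: go to s3, push ε → (s3, xyyxyy, V$)
  read x, top V: go to s1, push YV → (s1, yyxyy, YV$)
  read y, top Y: go to s1, push V → (s1, yxyy, VV$)
  read y, top V: go to s3, push ε → (s3, xyy, V$)
  read x, top V: go to s1, push YV → (s1, yy, YV$)
  read y, top Y: go to s1, push V → (s1, y, VV$)
  read y, top V: go to s3, push ε → (s3, ε, V$)
All input consumed in state s3 with stack V$.

V$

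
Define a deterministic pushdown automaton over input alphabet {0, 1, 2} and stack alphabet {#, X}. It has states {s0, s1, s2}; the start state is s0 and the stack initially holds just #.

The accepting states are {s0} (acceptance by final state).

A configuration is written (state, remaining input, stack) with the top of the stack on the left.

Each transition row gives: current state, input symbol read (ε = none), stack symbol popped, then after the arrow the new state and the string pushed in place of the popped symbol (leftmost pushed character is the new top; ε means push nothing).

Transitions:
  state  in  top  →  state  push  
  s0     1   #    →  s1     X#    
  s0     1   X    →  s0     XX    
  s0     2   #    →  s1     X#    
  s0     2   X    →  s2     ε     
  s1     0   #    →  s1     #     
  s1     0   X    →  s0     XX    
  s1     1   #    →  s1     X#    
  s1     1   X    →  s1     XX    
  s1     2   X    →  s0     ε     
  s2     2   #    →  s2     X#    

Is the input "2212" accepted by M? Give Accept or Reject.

(s0, 2212, #)
  read 2, top #: go to s1, push X# → (s1, 212, X#)
  read 2, top X: go to s0, push ε → (s0, 12, #)
  read 1, top #: go to s1, push X# → (s1, 2, X#)
  read 2, top X: go to s0, push ε → (s0, ε, #)
All input consumed; state s0 ∈ F.

Accept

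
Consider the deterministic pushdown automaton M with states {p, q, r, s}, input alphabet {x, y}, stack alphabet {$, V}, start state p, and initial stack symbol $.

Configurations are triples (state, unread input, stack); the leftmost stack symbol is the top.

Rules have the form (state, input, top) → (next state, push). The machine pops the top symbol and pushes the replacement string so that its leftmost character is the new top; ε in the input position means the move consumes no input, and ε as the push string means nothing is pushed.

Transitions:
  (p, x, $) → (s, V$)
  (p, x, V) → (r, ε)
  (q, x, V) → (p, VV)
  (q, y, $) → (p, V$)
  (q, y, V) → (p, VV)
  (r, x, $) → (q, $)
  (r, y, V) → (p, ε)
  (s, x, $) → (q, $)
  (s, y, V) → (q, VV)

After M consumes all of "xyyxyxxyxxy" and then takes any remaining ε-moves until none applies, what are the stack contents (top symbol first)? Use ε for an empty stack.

(p, xyyxyxxyxxy, $)
  read x, top $: go to s, push V$ → (s, yyxyxxyxxy, V$)
  read y, top V: go to q, push VV → (q, yxyxxyxxy, VV$)
  read y, top V: go to p, push VV → (p, xyxxyxxy, VVV$)
  read x, top V: go to r, push ε → (r, yxxyxxy, VV$)
  read y, top V: go to p, push ε → (p, xxyxxy, V$)
  read x, top V: go to r, push ε → (r, xyxxy, $)
  read x, top $: go to q, push $ → (q, yxxy, $)
  read y, top $: go to p, push V$ → (p, xxy, V$)
  read x, top V: go to r, push ε → (r, xy, $)
  read x, top $: go to q, push $ → (q, y, $)
  read y, top $: go to p, push V$ → (p, ε, V$)
All input consumed in state p with stack V$.

V$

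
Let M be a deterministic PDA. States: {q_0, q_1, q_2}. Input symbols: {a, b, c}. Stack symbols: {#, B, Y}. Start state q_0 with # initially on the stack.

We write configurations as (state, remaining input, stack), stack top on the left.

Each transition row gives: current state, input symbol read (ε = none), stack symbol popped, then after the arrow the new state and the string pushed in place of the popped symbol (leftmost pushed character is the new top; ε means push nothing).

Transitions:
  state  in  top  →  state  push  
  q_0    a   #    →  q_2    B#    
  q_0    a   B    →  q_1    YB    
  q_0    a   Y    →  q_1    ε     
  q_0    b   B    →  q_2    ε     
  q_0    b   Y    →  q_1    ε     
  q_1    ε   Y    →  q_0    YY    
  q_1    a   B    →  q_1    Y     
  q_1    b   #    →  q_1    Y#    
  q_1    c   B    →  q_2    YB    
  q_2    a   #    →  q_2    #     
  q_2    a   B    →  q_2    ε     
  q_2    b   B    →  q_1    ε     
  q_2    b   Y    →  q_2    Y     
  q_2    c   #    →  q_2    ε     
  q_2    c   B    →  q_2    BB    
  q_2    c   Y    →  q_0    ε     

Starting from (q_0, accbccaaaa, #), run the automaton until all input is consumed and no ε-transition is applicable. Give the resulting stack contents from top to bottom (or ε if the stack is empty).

YYBB#

(q_0, accbccaaaa, #)
  read a, top #: go to q_2, push B# → (q_2, ccbccaaaa, B#)
  read c, top B: go to q_2, push BB → (q_2, cbccaaaa, BB#)
  read c, top B: go to q_2, push BB → (q_2, bccaaaa, BBB#)
  read b, top B: go to q_1, push ε → (q_1, ccaaaa, BB#)
  read c, top B: go to q_2, push YB → (q_2, caaaa, YBB#)
  read c, top Y: go to q_0, push ε → (q_0, aaaa, BB#)
  read a, top B: go to q_1, push YB → (q_1, aaa, YBB#)
  ε-move, top Y: go to q_0, push YY → (q_0, aaa, YYBB#)
  read a, top Y: go to q_1, push ε → (q_1, aa, YBB#)
  ε-move, top Y: go to q_0, push YY → (q_0, aa, YYBB#)
  read a, top Y: go to q_1, push ε → (q_1, a, YBB#)
  ε-move, top Y: go to q_0, push YY → (q_0, a, YYBB#)
  read a, top Y: go to q_1, push ε → (q_1, ε, YBB#)
  ε-move, top Y: go to q_0, push YY → (q_0, ε, YYBB#)
All input consumed in state q_0 with stack YYBB#.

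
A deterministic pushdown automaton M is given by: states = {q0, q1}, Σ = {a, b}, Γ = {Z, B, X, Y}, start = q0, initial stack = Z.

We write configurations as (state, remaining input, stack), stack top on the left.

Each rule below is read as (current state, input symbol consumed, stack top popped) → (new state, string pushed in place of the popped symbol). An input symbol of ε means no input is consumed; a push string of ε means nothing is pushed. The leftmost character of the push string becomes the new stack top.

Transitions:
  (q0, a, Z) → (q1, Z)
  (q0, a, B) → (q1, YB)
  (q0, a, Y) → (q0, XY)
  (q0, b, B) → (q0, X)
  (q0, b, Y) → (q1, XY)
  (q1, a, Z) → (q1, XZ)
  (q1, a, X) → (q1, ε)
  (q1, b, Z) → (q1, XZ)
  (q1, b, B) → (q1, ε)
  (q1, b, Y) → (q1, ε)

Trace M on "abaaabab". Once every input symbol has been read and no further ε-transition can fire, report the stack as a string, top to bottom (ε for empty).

(q0, abaaabab, Z) ⊢ (q1, baaabab, Z) ⊢ (q1, aaabab, XZ) ⊢ (q1, aabab, Z) ⊢ (q1, abab, XZ) ⊢ (q1, bab, Z) ⊢ (q1, ab, XZ) ⊢ (q1, b, Z) ⊢ (q1, ε, XZ)
All input consumed in state q1 with stack XZ.

XZ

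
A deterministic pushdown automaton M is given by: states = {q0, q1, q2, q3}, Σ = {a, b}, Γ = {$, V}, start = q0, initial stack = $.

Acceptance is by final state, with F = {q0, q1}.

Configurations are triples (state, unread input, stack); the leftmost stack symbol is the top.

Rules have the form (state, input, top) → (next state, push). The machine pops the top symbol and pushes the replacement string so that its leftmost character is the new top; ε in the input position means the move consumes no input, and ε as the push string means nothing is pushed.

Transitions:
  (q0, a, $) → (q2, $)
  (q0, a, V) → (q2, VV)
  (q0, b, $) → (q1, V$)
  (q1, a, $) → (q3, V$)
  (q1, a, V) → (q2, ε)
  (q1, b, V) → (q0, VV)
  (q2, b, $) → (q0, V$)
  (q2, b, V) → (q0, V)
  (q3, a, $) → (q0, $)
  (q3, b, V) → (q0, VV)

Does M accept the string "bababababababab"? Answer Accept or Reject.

(q0, bababababababab, $)
  read b, top $: go to q1, push V$ → (q1, ababababababab, V$)
  read a, top V: go to q2, push ε → (q2, babababababab, $)
  read b, top $: go to q0, push V$ → (q0, abababababab, V$)
  read a, top V: go to q2, push VV → (q2, bababababab, VV$)
  read b, top V: go to q0, push V → (q0, ababababab, VV$)
  read a, top V: go to q2, push VV → (q2, babababab, VVV$)
  read b, top V: go to q0, push V → (q0, abababab, VVV$)
  read a, top V: go to q2, push VV → (q2, bababab, VVVV$)
  read b, top V: go to q0, push V → (q0, ababab, VVVV$)
  read a, top V: go to q2, push VV → (q2, babab, VVVVV$)
  read b, top V: go to q0, push V → (q0, abab, VVVVV$)
  read a, top V: go to q2, push VV → (q2, bab, VVVVVV$)
  read b, top V: go to q0, push V → (q0, ab, VVVVVV$)
  read a, top V: go to q2, push VV → (q2, b, VVVVVVV$)
  read b, top V: go to q0, push V → (q0, ε, VVVVVVV$)
All input consumed; state q0 ∈ F.

Accept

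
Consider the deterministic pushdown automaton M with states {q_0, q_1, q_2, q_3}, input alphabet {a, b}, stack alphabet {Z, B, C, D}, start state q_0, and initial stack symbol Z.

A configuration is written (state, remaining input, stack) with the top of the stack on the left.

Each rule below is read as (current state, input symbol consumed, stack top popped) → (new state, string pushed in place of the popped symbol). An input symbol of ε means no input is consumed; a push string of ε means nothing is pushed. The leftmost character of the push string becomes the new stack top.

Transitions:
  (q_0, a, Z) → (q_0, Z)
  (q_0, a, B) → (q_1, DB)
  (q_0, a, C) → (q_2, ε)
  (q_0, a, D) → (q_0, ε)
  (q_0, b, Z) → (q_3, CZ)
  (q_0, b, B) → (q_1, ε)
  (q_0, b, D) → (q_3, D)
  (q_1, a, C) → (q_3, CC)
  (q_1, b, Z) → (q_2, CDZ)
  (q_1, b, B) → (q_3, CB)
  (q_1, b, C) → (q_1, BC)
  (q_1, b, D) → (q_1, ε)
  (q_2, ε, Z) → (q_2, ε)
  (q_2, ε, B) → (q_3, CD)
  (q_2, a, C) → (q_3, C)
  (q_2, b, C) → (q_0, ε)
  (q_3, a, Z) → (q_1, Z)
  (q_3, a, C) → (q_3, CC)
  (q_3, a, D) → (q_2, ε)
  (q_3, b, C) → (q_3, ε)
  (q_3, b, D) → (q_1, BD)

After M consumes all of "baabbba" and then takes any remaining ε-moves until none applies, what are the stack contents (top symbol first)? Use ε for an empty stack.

Z

(q_0, baabbba, Z)
  read b, top Z: go to q_3, push CZ → (q_3, aabbba, CZ)
  read a, top C: go to q_3, push CC → (q_3, abbba, CCZ)
  read a, top C: go to q_3, push CC → (q_3, bbba, CCCZ)
  read b, top C: go to q_3, push ε → (q_3, bba, CCZ)
  read b, top C: go to q_3, push ε → (q_3, ba, CZ)
  read b, top C: go to q_3, push ε → (q_3, a, Z)
  read a, top Z: go to q_1, push Z → (q_1, ε, Z)
All input consumed in state q_1 with stack Z.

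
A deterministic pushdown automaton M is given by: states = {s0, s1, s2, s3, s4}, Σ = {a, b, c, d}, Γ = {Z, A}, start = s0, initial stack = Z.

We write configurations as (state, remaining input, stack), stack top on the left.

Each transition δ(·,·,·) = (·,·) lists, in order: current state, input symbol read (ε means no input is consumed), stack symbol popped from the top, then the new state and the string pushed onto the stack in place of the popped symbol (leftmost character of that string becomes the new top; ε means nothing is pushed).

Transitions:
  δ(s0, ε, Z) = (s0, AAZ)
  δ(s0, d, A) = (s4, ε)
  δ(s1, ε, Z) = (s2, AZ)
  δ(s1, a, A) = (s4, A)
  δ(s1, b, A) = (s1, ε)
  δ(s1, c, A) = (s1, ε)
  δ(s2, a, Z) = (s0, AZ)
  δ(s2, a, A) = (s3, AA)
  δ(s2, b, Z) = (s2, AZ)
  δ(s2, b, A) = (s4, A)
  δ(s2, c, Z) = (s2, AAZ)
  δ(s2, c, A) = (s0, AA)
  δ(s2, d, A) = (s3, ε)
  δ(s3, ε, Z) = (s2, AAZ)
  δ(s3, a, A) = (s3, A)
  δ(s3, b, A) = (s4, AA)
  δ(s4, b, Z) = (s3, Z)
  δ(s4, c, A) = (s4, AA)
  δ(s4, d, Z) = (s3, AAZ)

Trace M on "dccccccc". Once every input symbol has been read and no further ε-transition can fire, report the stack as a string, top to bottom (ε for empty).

(s0, dccccccc, Z)
  ε-move, top Z: go to s0, push AAZ → (s0, dccccccc, AAZ)
  read d, top A: go to s4, push ε → (s4, ccccccc, AZ)
  read c, top A: go to s4, push AA → (s4, cccccc, AAZ)
  read c, top A: go to s4, push AA → (s4, ccccc, AAAZ)
  read c, top A: go to s4, push AA → (s4, cccc, AAAAZ)
  read c, top A: go to s4, push AA → (s4, ccc, AAAAAZ)
  read c, top A: go to s4, push AA → (s4, cc, AAAAAAZ)
  read c, top A: go to s4, push AA → (s4, c, AAAAAAAZ)
  read c, top A: go to s4, push AA → (s4, ε, AAAAAAAAZ)
All input consumed in state s4 with stack AAAAAAAAZ.

AAAAAAAAZ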